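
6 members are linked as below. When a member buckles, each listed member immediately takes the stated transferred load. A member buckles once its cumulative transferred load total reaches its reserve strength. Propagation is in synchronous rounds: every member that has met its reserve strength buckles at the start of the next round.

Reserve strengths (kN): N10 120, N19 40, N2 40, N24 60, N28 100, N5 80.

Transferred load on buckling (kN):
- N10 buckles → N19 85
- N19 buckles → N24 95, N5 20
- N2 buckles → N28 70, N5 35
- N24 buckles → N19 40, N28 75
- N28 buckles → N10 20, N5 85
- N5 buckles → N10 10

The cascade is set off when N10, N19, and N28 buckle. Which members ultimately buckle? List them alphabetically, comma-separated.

Round 1 — N10, N19, N28 buckle (initial).
  N24: +95 → 95 ≥ 60
  N5: +20+85 → 105 ≥ 80
Round 2 — N24, N5 buckle.
No further bucklings.

N10, N19, N24, N28, N5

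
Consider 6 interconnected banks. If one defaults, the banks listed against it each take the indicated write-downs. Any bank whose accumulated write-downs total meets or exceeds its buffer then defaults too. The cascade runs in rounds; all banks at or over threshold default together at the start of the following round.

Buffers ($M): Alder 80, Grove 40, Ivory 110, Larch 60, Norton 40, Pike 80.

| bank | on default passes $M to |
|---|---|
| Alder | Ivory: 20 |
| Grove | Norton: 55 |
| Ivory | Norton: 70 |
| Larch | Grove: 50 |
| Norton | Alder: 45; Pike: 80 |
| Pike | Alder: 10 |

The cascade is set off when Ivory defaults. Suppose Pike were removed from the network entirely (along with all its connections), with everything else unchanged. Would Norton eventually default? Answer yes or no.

yes

With Pike removed:
Round 1 — Ivory defaults (initial).
  Norton: +70 → 70 ≥ 40
Round 2 — Norton defaults.
  Alder: +45 → 45 < 80
No further defaults.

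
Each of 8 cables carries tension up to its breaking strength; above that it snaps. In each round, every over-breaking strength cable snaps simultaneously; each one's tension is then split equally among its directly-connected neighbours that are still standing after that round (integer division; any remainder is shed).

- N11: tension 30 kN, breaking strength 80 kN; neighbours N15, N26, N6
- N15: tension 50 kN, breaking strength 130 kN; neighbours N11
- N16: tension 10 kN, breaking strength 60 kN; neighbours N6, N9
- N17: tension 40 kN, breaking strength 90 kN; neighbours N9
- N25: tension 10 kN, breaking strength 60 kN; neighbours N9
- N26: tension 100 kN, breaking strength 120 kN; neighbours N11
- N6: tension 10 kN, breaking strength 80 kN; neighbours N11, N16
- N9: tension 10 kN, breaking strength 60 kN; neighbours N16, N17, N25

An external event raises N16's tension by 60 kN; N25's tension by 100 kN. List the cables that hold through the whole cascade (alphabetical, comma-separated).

N11, N15, N26, N6

Round 1 — N16 at 70 > 60; N25 at 110 > 60. N16, N25 snap.
  N16 sheds 70 kN to N6, N9: 35 each.
    N6: 10+35 = 45 ≤ 80
    N9: 10+35 = 45 ≤ 60
  N25 sheds 110 kN to N9: 110 each.
    N9: 45+110 = 155 > 60
Round 2 — N9 snaps.
  N9 sheds 155 kN to N17: 155 each.
    N17: 40+155 = 195 > 90
Round 3 — N17 snaps.
  N17 sheds 195 kN: no online neighbours, lost.
No further breaks.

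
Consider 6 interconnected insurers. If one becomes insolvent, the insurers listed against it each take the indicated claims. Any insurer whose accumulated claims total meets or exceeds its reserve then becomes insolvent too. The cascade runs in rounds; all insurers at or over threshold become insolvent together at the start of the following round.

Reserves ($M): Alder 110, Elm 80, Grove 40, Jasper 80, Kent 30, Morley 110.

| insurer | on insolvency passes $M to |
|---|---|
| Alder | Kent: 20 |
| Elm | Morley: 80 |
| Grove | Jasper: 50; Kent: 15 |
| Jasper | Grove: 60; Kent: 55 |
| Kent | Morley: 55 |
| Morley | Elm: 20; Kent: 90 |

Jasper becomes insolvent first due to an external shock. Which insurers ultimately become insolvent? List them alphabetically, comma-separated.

Grove, Jasper, Kent

Round 1 — Jasper becomes insolvent (initial).
  Grove: +60 → 60 ≥ 40
  Kent: +55 → 55 ≥ 30
Round 2 — Grove, Kent become insolvent.
  Morley: +55 → 55 < 110
No further insolvencies.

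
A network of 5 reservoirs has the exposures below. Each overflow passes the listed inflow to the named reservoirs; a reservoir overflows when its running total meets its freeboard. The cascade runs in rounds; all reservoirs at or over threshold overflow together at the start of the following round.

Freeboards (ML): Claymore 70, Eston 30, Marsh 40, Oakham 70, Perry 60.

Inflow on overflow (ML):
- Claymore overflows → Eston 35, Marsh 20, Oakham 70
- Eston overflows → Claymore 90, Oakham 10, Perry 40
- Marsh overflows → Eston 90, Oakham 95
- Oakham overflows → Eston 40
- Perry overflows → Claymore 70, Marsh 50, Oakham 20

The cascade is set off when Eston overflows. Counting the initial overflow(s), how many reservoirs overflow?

3

Round 1 — Eston overflows (initial).
  Claymore: +90 → 90 ≥ 70
  Oakham: +10 → 10 < 70
  Perry: +40 → 40 < 60
Round 2 — Claymore overflows.
  Marsh: +20 → 20 < 40
  Oakham: +70 → 80 ≥ 70
Round 3 — Oakham overflows.
No further overflows.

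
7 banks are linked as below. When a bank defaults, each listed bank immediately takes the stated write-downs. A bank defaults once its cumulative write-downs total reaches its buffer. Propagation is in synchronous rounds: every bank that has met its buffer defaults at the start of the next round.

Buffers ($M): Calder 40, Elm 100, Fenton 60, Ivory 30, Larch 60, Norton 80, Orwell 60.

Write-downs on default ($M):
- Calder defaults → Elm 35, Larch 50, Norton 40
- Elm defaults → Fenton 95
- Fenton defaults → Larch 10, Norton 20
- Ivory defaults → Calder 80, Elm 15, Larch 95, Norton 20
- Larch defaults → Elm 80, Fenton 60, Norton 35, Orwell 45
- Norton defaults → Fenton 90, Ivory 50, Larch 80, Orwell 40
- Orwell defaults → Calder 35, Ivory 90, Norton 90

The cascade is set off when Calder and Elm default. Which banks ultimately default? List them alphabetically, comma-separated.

Round 1 — Calder, Elm default (initial).
  Fenton: +95 → 95 ≥ 60
  Larch: +50 → 50 < 60
  Norton: +40 → 40 < 80
Round 2 — Fenton defaults.
  Larch: +10 → 60 ≥ 60
  Norton: +20 → 60 < 80
Round 3 — Larch defaults.
  Norton: +35 → 95 ≥ 80
  Orwell: +45 → 45 < 60
Round 4 — Norton defaults.
  Ivory: +50 → 50 ≥ 30
  Orwell: +40 → 85 ≥ 60
Round 5 — Ivory, Orwell default.
No further defaults.

Calder, Elm, Fenton, Ivory, Larch, Norton, Orwell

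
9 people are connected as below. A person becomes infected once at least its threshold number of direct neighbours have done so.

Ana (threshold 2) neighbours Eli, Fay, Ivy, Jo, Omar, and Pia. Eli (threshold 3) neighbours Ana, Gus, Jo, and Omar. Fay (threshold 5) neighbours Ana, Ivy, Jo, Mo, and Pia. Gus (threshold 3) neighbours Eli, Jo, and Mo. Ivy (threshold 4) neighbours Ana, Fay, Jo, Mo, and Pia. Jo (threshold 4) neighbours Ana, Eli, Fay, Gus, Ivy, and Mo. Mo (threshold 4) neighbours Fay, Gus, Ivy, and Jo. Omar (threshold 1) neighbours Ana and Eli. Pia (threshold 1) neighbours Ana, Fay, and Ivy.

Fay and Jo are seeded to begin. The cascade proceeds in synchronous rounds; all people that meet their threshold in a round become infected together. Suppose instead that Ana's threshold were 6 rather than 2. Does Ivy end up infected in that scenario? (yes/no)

no

With Ana's threshold at 6:
Round 1 — Fay, Jo become infected (initial).
Round 2 — checking thresholds:
  Ana: 2 of 6 neighbours < 6, not yet.
  Eli: 1 of 4 neighbours < 3, not yet.
  Gus: 1 of 3 neighbours < 3, not yet.
  Ivy: 2 of 5 neighbours < 4, not yet.
  Mo: 2 of 4 neighbours < 4, not yet.
  Pia: 1 of 3 neighbours ≥ 1, becomes infected.
Round 3 — no new infections; cascade stops.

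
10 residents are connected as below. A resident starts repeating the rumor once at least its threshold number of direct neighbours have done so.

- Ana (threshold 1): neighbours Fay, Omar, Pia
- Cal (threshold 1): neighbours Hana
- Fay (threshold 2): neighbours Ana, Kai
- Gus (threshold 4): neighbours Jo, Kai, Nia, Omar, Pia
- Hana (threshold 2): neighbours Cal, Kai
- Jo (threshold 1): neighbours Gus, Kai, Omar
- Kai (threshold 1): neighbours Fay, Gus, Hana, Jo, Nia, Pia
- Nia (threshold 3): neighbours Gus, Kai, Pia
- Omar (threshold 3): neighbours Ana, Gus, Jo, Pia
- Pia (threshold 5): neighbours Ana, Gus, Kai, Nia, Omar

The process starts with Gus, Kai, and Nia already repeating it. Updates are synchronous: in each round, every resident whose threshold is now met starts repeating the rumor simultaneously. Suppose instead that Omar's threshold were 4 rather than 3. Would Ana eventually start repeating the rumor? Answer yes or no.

no

With Omar's threshold at 4:
Round 1 — Gus, Kai, Nia start repeating the rumor (initial).
Round 2 — checking thresholds:
  Fay: 1 of 2 neighbours < 2, not yet.
  Hana: 1 of 2 neighbours < 2, not yet.
  Jo: 2 of 3 neighbours ≥ 1, starts repeating the rumor.
  Omar: 1 of 4 neighbours < 4, not yet.
  Pia: 3 of 5 neighbours < 5, not yet.
Round 3 — no new spreads; cascade stops.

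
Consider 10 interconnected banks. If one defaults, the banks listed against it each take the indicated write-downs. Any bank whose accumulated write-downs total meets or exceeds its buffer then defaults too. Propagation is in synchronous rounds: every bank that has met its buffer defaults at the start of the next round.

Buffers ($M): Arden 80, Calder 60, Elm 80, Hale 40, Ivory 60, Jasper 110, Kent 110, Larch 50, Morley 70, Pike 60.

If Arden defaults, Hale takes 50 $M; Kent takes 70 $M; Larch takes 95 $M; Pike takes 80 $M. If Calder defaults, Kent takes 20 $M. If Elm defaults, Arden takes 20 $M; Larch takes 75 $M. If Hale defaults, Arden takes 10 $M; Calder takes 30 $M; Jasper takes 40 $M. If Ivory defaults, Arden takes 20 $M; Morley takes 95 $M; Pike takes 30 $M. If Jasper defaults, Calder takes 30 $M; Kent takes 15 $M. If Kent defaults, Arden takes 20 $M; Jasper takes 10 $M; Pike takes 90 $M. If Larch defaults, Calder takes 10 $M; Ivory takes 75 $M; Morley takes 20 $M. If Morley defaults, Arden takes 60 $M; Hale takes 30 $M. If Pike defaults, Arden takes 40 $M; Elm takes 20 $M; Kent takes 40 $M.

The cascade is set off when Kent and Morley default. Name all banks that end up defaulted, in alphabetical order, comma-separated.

Round 1 — Kent, Morley default (initial).
  Arden: +20+60 → 80 ≥ 80
  Hale: +30 → 30 < 40
  Jasper: +10 → 10 < 110
  Pike: +90 → 90 ≥ 60
Round 2 — Arden, Pike default.
  Elm: +20 → 20 < 80
  Hale: +50 → 80 ≥ 40
  Larch: +95 → 95 ≥ 50
Round 3 — Hale, Larch default.
  Calder: +30+10 → 40 < 60
  Ivory: +75 → 75 ≥ 60
  Jasper: +40 → 50 < 110
Round 4 — Ivory defaults.
No further defaults.

Arden, Hale, Ivory, Kent, Larch, Morley, Pike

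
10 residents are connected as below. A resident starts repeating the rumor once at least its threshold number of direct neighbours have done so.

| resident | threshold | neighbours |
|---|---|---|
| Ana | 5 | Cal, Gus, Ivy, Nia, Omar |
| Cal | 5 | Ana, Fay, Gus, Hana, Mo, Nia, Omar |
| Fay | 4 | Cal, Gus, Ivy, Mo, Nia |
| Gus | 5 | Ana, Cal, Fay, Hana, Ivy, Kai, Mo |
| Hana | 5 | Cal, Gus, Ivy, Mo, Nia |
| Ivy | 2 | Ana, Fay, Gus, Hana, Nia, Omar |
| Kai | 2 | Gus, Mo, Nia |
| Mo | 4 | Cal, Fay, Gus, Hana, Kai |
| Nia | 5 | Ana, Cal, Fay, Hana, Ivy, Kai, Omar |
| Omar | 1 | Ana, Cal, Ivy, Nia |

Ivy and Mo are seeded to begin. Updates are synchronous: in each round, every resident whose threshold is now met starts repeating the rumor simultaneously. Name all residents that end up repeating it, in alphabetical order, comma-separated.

Ivy, Mo, Omar

Round 1 — Ivy, Mo start repeating the rumor (initial).
Round 2 — checking thresholds:
  Ana: 1 of 5 neighbours < 5, below threshold.
  Cal: 1 of 7 neighbours < 5, below threshold.
  Fay: 2 of 5 neighbours < 4, below threshold.
  Gus: 2 of 7 neighbours < 5, below threshold.
  Hana: 2 of 5 neighbours < 5, below threshold.
  Kai: 1 of 3 neighbours < 2, below threshold.
  Nia: 1 of 7 neighbours < 5, below threshold.
  Omar: 1 of 4 neighbours ≥ 1, starts repeating the rumor.
Round 3 — no new spreads; cascade stops.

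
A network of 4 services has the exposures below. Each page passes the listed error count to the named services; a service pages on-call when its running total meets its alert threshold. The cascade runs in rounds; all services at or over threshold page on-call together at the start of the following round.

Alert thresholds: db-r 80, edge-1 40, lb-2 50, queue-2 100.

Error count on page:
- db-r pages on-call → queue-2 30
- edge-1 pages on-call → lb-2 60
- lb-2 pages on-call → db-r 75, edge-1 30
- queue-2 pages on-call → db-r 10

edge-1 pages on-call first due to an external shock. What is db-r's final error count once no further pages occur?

75

Round 1 — edge-1 pages on-call (initial).
  lb-2: +60 → 60 ≥ 50
Round 2 — lb-2 pages on-call.
  db-r: +75 → 75 < 80
No further pages.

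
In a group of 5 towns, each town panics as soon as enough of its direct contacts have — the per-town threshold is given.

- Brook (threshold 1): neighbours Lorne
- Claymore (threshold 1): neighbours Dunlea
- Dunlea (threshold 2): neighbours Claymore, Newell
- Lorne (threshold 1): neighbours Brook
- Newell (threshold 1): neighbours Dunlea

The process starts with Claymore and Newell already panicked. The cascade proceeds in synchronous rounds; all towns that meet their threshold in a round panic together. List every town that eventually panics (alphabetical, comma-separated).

Claymore, Dunlea, Newell

Round 1 — Claymore, Newell panic (initial).
Round 2 — checking thresholds:
  Dunlea: 2 of 2 neighbours ≥ 2, panics.
Round 3 — no new panics; cascade stops.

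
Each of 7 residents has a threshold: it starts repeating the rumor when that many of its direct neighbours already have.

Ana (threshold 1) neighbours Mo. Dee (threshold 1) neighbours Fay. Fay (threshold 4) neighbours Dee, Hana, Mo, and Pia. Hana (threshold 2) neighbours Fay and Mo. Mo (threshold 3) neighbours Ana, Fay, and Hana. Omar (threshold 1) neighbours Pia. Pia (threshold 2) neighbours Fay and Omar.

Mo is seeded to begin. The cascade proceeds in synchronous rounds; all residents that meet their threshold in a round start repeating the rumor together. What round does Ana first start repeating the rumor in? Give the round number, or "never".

Round 1 — Mo starts repeating the rumor (initial).
Round 2 — checking thresholds:
  Ana: 1 of 1 neighbours ≥ 1, starts repeating the rumor.
  Fay: 1 of 4 neighbours < 4, below threshold.
  Hana: 1 of 2 neighbours < 2, below threshold.
Round 3 — no new spreads; cascade stops.

2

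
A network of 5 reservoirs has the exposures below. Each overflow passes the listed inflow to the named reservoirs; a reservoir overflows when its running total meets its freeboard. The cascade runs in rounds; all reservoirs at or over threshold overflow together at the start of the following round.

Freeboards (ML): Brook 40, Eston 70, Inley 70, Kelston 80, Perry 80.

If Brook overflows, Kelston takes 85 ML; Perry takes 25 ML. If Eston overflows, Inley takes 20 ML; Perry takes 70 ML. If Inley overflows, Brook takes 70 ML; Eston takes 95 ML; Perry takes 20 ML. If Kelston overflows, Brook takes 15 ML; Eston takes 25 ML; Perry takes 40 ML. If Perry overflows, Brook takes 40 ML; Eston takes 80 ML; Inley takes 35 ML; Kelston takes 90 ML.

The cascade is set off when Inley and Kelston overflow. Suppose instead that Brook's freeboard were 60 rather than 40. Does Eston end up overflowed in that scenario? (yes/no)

With Brook's freeboard at 60:
Round 1 — Inley, Kelston overflow (initial).
  Brook: +70+15 → 85 ≥ 60
  Eston: +95+25 → 120 ≥ 70
  Perry: +20+40 → 60 < 80
Round 2 — Brook, Eston overflow.
  Perry: +25+70 → 155 ≥ 80
Round 3 — Perry overflows.
No further overflows.

yes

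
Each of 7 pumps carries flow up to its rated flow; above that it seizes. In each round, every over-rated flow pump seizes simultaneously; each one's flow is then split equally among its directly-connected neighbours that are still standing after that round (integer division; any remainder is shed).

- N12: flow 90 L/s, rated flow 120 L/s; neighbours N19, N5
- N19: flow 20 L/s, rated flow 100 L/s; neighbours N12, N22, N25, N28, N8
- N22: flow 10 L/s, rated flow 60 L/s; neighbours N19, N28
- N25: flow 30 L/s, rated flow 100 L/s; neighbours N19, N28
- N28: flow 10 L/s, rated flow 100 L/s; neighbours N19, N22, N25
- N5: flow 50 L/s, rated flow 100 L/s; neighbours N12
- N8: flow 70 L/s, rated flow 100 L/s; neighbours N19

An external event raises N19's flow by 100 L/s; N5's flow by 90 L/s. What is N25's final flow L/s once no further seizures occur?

Round 1 — N19 at 120 > 100; N5 at 140 > 100. N19, N5 seize.
  N19 sheds 120 L/s to N12, N22, N25, N28, N8: 24 each.
    N12: 90+24 = 114 ≤ 120
    N22: 10+24 = 34 ≤ 60
    N25: 30+24 = 54 ≤ 100
    N28: 10+24 = 34 ≤ 100
    N8: 70+24 = 94 ≤ 100
  N5 sheds 140 L/s to N12: 140 each.
    N12: 114+140 = 254 > 120
Round 2 — N12 seizes.
  N12 sheds 254 L/s: no online neighbours, lost.
No further seizures.

54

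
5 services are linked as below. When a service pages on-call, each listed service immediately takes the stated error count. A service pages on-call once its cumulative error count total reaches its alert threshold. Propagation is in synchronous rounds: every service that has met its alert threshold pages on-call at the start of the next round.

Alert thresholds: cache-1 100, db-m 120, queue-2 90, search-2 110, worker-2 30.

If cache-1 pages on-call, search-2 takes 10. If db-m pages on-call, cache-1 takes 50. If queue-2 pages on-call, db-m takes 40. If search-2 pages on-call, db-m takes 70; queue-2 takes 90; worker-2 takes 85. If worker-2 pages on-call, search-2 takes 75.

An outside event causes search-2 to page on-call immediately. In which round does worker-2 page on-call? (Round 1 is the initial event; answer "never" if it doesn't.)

2

Round 1 — search-2 pages on-call (initial).
  db-m: +70 → 70 < 120
  queue-2: +90 → 90 ≥ 90
  worker-2: +85 → 85 ≥ 30
Round 2 — queue-2, worker-2 page on-call.
  db-m: +40 → 110 < 120
No further pages.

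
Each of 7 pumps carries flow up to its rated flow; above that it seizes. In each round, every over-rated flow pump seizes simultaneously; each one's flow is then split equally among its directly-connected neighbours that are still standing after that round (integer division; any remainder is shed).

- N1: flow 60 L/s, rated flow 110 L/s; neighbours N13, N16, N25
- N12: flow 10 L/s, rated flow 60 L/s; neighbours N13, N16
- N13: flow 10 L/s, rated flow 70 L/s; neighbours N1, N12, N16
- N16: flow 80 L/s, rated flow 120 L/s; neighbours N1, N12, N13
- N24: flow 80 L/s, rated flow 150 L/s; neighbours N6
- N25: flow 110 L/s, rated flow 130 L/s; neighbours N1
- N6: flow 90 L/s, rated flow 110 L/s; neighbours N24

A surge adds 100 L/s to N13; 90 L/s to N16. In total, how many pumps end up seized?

Round 1 — N13 at 110 > 70; N16 at 170 > 120. N13, N16 seize.
  N13 sheds 110 L/s to N1, N12: 55 each.
    N1: 60+55 = 115 > 110
    N12: 10+55 = 65 > 60
  N16 sheds 170 L/s to N1, N12: 85 each.
    N1: 115+85 = 200 > 110
    N12: 65+85 = 150 > 60
Round 2 — N1, N12 seize.
  N1 sheds 200 L/s to N25: 200 each.
    N25: 110+200 = 310 > 130
  N12 sheds 150 L/s: no online neighbours, lost.
Round 3 — N25 seizes.
  N25 sheds 310 L/s: no online neighbours, lost.
No further seizures.

5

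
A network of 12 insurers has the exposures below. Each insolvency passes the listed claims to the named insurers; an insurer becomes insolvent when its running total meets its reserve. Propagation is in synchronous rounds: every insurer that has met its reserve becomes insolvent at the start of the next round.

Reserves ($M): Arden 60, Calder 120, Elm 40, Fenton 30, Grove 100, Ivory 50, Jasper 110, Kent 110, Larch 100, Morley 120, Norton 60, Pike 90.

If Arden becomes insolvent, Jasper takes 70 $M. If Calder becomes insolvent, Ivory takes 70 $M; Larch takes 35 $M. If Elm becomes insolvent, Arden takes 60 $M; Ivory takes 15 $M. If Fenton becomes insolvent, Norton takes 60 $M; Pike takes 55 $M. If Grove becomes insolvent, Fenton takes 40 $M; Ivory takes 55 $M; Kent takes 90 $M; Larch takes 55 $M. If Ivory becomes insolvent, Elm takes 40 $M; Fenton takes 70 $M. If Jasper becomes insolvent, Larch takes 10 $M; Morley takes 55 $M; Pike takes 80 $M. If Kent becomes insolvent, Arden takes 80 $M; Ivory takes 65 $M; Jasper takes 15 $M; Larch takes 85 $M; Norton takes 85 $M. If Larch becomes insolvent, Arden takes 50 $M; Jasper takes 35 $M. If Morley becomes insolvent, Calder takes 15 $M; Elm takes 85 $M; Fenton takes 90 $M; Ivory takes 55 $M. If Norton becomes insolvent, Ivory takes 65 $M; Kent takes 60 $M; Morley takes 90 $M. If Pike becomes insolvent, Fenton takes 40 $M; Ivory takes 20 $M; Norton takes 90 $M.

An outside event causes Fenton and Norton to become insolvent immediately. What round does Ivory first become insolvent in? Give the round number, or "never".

Round 1 — Fenton, Norton become insolvent (initial).
  Ivory: +65 → 65 ≥ 50
  Kent: +60 → 60 < 110
  Morley: +90 → 90 < 120
  Pike: +55 → 55 < 90
Round 2 — Ivory becomes insolvent.
  Elm: +40 → 40 ≥ 40
Round 3 — Elm becomes insolvent.
  Arden: +60 → 60 ≥ 60
Round 4 — Arden becomes insolvent.
  Jasper: +70 → 70 < 110
No further insolvencies.

2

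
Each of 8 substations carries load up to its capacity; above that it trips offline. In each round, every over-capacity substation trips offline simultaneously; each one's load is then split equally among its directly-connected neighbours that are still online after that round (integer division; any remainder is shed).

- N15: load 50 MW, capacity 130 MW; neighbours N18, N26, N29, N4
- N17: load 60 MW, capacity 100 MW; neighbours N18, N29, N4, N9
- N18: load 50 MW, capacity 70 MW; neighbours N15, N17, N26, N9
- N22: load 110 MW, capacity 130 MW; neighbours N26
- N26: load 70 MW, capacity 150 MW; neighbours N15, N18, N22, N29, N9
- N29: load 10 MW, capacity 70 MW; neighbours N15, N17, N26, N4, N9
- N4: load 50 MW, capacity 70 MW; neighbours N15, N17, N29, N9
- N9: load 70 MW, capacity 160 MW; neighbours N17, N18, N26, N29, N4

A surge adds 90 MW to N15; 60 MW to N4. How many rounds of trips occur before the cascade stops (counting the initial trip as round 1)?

Round 1 — N15 at 140 > 130; N4 at 110 > 70. N15, N4 trip offline.
  N15 sheds 140 MW to N18, N26, N29: 46 each (2 lost).
    N18: 50+46 = 96 > 70
    N26: 70+46 = 116 ≤ 150
    N29: 10+46 = 56 ≤ 70
  N4 sheds 110 MW to N17, N29, N9: 36 each (2 lost).
    N17: 60+36 = 96 ≤ 100
    N29: 56+36 = 92 > 70
    N9: 70+36 = 106 ≤ 160
Round 2 — N18, N29 trip offline.
  N18 sheds 96 MW to N17, N26, N9: 32 each.
    N17: 96+32 = 128 > 100
    N26: 116+32 = 148 ≤ 150
    N9: 106+32 = 138 ≤ 160
  N29 sheds 92 MW to N17, N26, N9: 30 each (2 lost).
    N17: 128+30 = 158 > 100
    N26: 148+30 = 178 > 150
    N9: 138+30 = 168 > 160
Round 3 — N17, N26, N9 trip offline.
  N17 sheds 158 MW: no online neighbours, lost.
  N26 sheds 178 MW to N22: 178 each.
    N22: 110+178 = 288 > 130
  N9 sheds 168 MW: no online neighbours, lost.
Round 4 — N22 trips offline.
  N22 sheds 288 MW: no online neighbours, lost.
No further trips.

4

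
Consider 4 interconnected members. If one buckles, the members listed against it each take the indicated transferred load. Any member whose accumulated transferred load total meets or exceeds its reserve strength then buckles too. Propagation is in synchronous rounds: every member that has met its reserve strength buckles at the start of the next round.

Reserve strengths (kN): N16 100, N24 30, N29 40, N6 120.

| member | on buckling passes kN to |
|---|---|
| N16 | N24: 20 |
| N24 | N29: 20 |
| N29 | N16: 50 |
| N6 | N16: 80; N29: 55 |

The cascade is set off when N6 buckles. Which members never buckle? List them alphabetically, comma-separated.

Round 1 — N6 buckles (initial).
  N16: +80 → 80 < 100
  N29: +55 → 55 ≥ 40
Round 2 — N29 buckles.
  N16: +50 → 130 ≥ 100
Round 3 — N16 buckles.
  N24: +20 → 20 < 30
No further bucklings.

N24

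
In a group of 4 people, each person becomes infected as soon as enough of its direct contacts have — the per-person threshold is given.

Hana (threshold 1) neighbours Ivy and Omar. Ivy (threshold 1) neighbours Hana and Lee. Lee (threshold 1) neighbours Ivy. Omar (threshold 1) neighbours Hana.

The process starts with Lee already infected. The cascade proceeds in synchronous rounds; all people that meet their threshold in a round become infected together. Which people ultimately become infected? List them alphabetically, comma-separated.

Round 1 — Lee becomes infected (initial).
Round 2 — checking thresholds:
  Ivy: 1 of 2 neighbours ≥ 1, becomes infected.
Round 3 — checking thresholds:
  Hana: 1 of 2 neighbours ≥ 1, becomes infected.
Round 4 — checking thresholds:
  Omar: 1 of 1 neighbours ≥ 1, becomes infected.
Round 5 — no new infections; cascade stops.

Hana, Ivy, Lee, Omar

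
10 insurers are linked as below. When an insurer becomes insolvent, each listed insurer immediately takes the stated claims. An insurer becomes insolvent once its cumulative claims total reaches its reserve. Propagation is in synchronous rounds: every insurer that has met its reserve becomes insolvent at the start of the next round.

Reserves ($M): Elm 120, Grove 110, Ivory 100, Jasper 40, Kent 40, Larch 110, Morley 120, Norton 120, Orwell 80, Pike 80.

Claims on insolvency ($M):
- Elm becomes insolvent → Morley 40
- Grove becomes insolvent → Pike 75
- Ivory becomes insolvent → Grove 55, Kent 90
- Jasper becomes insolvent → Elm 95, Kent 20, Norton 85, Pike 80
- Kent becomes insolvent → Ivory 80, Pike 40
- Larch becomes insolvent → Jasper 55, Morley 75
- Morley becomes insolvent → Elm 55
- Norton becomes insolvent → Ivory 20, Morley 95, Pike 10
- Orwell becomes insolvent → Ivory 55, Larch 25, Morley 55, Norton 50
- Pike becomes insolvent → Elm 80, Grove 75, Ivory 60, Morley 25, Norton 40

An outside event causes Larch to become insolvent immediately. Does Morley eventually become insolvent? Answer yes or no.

Round 1 — Larch becomes insolvent (initial).
  Jasper: +55 → 55 ≥ 40
  Morley: +75 → 75 < 120
Round 2 — Jasper becomes insolvent.
  Elm: +95 → 95 < 120
  Kent: +20 → 20 < 40
  Norton: +85 → 85 < 120
  Pike: +80 → 80 ≥ 80
Round 3 — Pike becomes insolvent.
  Elm: +80 → 175 ≥ 120
  Grove: +75 → 75 < 110
  Ivory: +60 → 60 < 100
  Morley: +25 → 100 < 120
  Norton: +40 → 125 ≥ 120
Round 4 — Elm, Norton become insolvent.
  Ivory: +20 → 80 < 100
  Morley: +40+95 → 235 ≥ 120
Round 5 — Morley becomes insolvent.
No further insolvencies.

yes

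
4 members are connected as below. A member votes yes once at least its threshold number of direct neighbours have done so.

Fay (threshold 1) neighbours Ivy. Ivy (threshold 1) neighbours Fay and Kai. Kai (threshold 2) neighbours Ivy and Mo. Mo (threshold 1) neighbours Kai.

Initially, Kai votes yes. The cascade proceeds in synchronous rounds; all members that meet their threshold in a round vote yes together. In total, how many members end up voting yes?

4

Round 1 — Kai votes yes (initial).
Round 2 — checking thresholds:
  Ivy: 1 of 2 neighbours ≥ 1, votes yes.
  Mo: 1 of 1 neighbours ≥ 1, votes yes.
Round 3 — checking thresholds:
  Fay: 1 of 1 neighbours ≥ 1, votes yes.
Round 4 — no new yes votes; cascade stops.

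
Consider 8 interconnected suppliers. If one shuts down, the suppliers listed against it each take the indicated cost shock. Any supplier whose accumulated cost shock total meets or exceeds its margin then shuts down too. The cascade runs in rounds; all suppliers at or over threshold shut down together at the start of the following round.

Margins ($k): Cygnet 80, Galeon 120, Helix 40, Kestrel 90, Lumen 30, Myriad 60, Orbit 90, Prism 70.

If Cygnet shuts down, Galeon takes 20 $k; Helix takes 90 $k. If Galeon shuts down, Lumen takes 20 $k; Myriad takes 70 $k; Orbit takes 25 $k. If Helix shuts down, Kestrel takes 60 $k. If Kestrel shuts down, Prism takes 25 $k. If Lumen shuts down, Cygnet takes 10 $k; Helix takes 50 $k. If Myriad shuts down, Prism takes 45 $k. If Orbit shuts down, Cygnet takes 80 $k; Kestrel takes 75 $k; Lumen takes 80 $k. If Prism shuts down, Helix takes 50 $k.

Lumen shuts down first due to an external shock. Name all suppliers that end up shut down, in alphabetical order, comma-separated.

Round 1 — Lumen shuts down (initial).
  Cygnet: +10 → 10 < 80
  Helix: +50 → 50 ≥ 40
Round 2 — Helix shuts down.
  Kestrel: +60 → 60 < 90
No further shutdowns.

Helix, Lumen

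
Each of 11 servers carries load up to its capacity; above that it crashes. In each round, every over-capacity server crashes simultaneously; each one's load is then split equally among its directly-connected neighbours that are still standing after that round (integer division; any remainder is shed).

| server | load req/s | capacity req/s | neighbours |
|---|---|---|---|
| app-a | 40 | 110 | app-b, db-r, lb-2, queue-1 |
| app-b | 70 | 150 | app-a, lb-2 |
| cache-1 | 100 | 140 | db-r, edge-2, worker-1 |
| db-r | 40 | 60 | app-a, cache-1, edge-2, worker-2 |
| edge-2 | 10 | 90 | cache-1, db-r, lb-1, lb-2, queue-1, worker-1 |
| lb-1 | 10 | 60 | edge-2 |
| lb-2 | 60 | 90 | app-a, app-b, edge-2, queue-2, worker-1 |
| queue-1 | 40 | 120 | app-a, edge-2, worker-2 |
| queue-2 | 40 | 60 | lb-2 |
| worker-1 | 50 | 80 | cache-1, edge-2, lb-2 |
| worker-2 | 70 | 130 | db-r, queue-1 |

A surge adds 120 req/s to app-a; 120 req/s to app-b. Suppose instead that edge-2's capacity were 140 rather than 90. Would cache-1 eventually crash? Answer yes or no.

With edge-2's capacity at 140:
Round 1 — app-a at 160 > 110; app-b at 190 > 150. app-a, app-b crash.
  app-a sheds 160 req/s to db-r, lb-2, queue-1: 53 each (1 lost).
    db-r: 40+53 = 93 > 60
    lb-2: 60+53 = 113 > 90
    queue-1: 40+53 = 93 ≤ 120
  app-b sheds 190 req/s to lb-2: 190 each.
    lb-2: 113+190 = 303 > 90
Round 2 — db-r, lb-2 crash.
  db-r sheds 93 req/s to cache-1, edge-2, worker-2: 31 each.
    cache-1: 100+31 = 131 ≤ 140
    edge-2: 10+31 = 41 ≤ 140
    worker-2: 70+31 = 101 ≤ 130
  lb-2 sheds 303 req/s to edge-2, queue-2, worker-1: 101 each.
    edge-2: 41+101 = 142 > 140
    queue-2: 40+101 = 141 > 60
    worker-1: 50+101 = 151 > 80
Round 3 — edge-2, queue-2, worker-1 crash.
  edge-2 sheds 142 req/s to cache-1, lb-1, queue-1: 47 each (1 lost).
    cache-1: 131+47 = 178 > 140
    lb-1: 10+47 = 57 ≤ 60
    queue-1: 93+47 = 140 > 120
  queue-2 sheds 141 req/s: no online neighbours, lost.
  worker-1 sheds 151 req/s to cache-1: 151 each.
    cache-1: 178+151 = 329 > 140
Round 4 — cache-1, queue-1 crash.
  cache-1 sheds 329 req/s: no online neighbours, lost.
  queue-1 sheds 140 req/s to worker-2: 140 each.
    worker-2: 101+140 = 241 > 130
Round 5 — worker-2 crashes.
  worker-2 sheds 241 req/s: no online neighbours, lost.
No further crashes.

yes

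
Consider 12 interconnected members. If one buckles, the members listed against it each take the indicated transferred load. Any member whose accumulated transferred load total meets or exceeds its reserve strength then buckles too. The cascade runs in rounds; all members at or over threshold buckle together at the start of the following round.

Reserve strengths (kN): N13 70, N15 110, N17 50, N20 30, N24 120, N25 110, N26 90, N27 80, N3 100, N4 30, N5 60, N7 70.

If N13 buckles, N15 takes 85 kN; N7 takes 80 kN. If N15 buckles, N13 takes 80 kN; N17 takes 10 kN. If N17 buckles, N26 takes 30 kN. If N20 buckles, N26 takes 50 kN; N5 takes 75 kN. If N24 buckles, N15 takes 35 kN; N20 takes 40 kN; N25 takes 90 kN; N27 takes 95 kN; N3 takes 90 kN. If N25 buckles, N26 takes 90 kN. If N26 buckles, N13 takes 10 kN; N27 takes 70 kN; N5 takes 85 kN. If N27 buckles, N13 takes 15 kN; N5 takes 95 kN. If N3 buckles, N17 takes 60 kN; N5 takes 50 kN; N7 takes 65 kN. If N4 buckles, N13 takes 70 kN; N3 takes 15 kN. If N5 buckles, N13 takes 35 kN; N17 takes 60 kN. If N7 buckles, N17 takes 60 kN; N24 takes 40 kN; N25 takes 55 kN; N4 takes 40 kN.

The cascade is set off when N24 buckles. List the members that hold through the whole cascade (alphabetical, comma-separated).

Round 1 — N24 buckles (initial).
  N15: +35 → 35 < 110
  N20: +40 → 40 ≥ 30
  N25: +90 → 90 < 110
  N27: +95 → 95 ≥ 80
  N3: +90 → 90 < 100
Round 2 — N20, N27 buckle.
  N13: +15 → 15 < 70
  N26: +50 → 50 < 90
  N5: +75+95 → 170 ≥ 60
Round 3 — N5 buckles.
  N13: +35 → 50 < 70
  N17: +60 → 60 ≥ 50
Round 4 — N17 buckles.
  N26: +30 → 80 < 90
No further bucklings.

N13, N15, N25, N26, N3, N4, N7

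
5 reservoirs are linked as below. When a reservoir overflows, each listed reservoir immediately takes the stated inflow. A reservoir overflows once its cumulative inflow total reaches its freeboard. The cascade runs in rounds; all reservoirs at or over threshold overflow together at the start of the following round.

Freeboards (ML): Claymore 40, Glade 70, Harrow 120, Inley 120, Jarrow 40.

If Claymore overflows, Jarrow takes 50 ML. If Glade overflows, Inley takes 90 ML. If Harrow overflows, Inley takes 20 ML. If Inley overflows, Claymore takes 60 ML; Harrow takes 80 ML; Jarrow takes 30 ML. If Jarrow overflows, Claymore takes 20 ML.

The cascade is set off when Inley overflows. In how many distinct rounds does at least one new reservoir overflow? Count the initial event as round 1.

Round 1 — Inley overflows (initial).
  Claymore: +60 → 60 ≥ 40
  Harrow: +80 → 80 < 120
  Jarrow: +30 → 30 < 40
Round 2 — Claymore overflows.
  Jarrow: +50 → 80 ≥ 40
Round 3 — Jarrow overflows.
No further overflows.

3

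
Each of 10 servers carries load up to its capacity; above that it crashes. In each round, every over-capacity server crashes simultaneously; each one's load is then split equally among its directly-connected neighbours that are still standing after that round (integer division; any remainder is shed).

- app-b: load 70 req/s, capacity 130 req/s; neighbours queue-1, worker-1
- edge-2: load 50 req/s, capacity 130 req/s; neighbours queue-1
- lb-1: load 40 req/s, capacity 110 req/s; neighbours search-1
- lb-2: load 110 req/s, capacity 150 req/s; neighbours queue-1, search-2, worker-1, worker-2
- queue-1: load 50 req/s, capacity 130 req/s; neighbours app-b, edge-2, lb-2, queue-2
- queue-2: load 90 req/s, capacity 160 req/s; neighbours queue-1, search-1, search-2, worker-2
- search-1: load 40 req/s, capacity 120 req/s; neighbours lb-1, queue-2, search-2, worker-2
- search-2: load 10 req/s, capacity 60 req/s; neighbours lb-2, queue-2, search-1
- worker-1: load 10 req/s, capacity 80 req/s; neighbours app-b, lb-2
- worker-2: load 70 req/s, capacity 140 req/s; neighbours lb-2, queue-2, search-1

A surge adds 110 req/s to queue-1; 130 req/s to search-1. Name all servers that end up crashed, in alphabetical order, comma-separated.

app-b, lb-2, queue-1, queue-2, search-1, search-2, worker-1, worker-2

Round 1 — queue-1 at 160 > 130; search-1 at 170 > 120. queue-1, search-1 crash.
  queue-1 sheds 160 req/s to app-b, edge-2, lb-2, queue-2: 40 each.
    app-b: 70+40 = 110 ≤ 130
    edge-2: 50+40 = 90 ≤ 130
    lb-2: 110+40 = 150 ≤ 150
    queue-2: 90+40 = 130 ≤ 160
  search-1 sheds 170 req/s to lb-1, queue-2, search-2, worker-2: 42 each (2 lost).
    lb-1: 40+42 = 82 ≤ 110
    queue-2: 130+42 = 172 > 160
    search-2: 10+42 = 52 ≤ 60
    worker-2: 70+42 = 112 ≤ 140
Round 2 — queue-2 crashes.
  queue-2 sheds 172 req/s to search-2, worker-2: 86 each.
    search-2: 52+86 = 138 > 60
    worker-2: 112+86 = 198 > 140
Round 3 — search-2, worker-2 crash.
  search-2 sheds 138 req/s to lb-2: 138 each.
    lb-2: 150+138 = 288 > 150
  worker-2 sheds 198 req/s to lb-2: 198 each.
    lb-2: 288+198 = 486 > 150
Round 4 — lb-2 crashes.
  lb-2 sheds 486 req/s to worker-1: 486 each.
    worker-1: 10+486 = 496 > 80
Round 5 — worker-1 crashes.
  worker-1 sheds 496 req/s to app-b: 496 each.
    app-b: 110+496 = 606 > 130
Round 6 — app-b crashes.
  app-b sheds 606 req/s: no online neighbours, lost.
No further crashes.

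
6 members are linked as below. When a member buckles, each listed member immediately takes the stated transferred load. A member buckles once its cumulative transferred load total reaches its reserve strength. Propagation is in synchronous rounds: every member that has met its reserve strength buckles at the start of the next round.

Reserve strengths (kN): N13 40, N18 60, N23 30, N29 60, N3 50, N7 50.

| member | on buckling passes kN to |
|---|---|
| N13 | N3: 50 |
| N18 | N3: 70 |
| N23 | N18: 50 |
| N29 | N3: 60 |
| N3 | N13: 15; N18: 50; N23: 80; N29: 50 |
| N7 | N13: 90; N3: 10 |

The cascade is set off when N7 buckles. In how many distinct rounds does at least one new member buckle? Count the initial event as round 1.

5

Round 1 — N7 buckles (initial).
  N13: +90 → 90 ≥ 40
  N3: +10 → 10 < 50
Round 2 — N13 buckles.
  N3: +50 → 60 ≥ 50
Round 3 — N3 buckles.
  N18: +50 → 50 < 60
  N23: +80 → 80 ≥ 30
  N29: +50 → 50 < 60
Round 4 — N23 buckles.
  N18: +50 → 100 ≥ 60
Round 5 — N18 buckles.
No further bucklings.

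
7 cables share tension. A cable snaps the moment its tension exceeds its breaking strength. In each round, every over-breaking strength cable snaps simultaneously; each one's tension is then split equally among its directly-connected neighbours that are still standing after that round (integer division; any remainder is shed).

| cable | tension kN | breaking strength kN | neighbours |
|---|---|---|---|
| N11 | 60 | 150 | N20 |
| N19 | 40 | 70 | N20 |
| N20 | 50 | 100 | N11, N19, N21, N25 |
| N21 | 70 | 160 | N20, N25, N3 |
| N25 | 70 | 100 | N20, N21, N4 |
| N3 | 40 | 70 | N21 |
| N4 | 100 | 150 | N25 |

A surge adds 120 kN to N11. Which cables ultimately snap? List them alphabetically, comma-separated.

N11, N19, N20, N21, N25, N3, N4

Round 1 — N11 at 180 > 150. N11 snaps.
  N11 sheds 180 kN to N20: 180 each.
    N20: 50+180 = 230 > 100
Round 2 — N20 snaps.
  N20 sheds 230 kN to N19, N21, N25: 76 each (2 lost).
    N19: 40+76 = 116 > 70
    N21: 70+76 = 146 ≤ 160
    N25: 70+76 = 146 > 100
Round 3 — N19, N25 snap.
  N19 sheds 116 kN: no online neighbours, lost.
  N25 sheds 146 kN to N21, N4: 73 each.
    N21: 146+73 = 219 > 160
    N4: 100+73 = 173 > 150
Round 4 — N21, N4 snap.
  N21 sheds 219 kN to N3: 219 each.
    N3: 40+219 = 259 > 70
  N4 sheds 173 kN: no online neighbours, lost.
Round 5 — N3 snaps.
  N3 sheds 259 kN: no online neighbours, lost.
No further breaks.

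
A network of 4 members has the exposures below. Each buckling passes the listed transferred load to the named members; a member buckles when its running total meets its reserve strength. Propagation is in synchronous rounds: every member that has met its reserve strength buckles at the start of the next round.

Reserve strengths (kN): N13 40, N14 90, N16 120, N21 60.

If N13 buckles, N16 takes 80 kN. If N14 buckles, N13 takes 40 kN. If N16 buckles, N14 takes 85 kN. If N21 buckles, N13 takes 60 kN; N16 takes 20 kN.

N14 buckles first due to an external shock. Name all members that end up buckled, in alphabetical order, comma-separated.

N13, N14

Round 1 — N14 buckles (initial).
  N13: +40 → 40 ≥ 40
Round 2 — N13 buckles.
  N16: +80 → 80 < 120
No further bucklings.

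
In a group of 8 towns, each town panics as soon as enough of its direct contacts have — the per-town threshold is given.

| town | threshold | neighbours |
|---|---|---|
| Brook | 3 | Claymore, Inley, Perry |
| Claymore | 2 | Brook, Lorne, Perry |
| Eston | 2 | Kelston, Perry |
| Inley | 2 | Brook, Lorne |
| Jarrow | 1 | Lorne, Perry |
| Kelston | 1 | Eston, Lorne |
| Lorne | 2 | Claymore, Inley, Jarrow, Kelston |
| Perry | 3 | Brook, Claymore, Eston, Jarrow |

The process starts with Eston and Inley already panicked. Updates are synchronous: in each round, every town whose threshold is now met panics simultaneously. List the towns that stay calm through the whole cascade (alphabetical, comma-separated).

Round 1 — Eston, Inley panic (initial).
Round 2 — checking thresholds:
  Brook: 1 of 3 neighbours < 3, not yet.
  Kelston: 1 of 2 neighbours ≥ 1, panics.
  Lorne: 1 of 4 neighbours < 2, not yet.
  Perry: 1 of 4 neighbours < 3, not yet.
Round 3 — checking thresholds:
  Brook: 1 of 3 neighbours < 3, not yet.
  Lorne: 2 of 4 neighbours ≥ 2, panics.
  Perry: 1 of 4 neighbours < 3, not yet.
Round 4 — checking thresholds:
  Brook: 1 of 3 neighbours < 3, not yet.
  Claymore: 1 of 3 neighbours < 2, not yet.
  Jarrow: 1 of 2 neighbours ≥ 1, panics.
  Perry: 1 of 4 neighbours < 3, not yet.
Round 5 — no new panics; cascade stops.

Brook, Claymore, Perry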